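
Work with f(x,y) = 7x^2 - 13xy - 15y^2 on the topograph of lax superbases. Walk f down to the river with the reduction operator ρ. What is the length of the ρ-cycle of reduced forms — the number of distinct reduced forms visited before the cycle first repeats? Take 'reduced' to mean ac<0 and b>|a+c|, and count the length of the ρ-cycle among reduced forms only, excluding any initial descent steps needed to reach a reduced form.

D = 589, ⌊√D⌋ = 24
descent: ρ → (-15,13,7)  [lands on river]
river: ρ → (7,15,-13)
river: ρ → (-13,11,9)
river: ρ → (9,7,-15)
river: ρ → (-15,23,1)
river: ρ → (1,23,-15)
river: ρ → (-15,7,9)
river: ρ → (9,11,-13)
river: ρ → (-13,15,7)
river: ρ → (7,13,-15)
river: ρ → (-15,17,5)
river: ρ → (5,23,-3)
river: ρ → (-3,19,19)
river: ρ → (19,19,-3)
river: ρ → (-3,23,5)
river: ρ → (5,17,-15)
ρ-cycle length = 16 (tail of 1 descent step not counted)

16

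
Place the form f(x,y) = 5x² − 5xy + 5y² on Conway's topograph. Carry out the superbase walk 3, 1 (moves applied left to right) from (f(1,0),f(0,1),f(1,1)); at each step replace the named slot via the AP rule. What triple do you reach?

start (5,5,5) = (f(1,0),f(0,1),f(1,1))
replace slot 3: 2·(5+5) − 5 = 15 → (5,5,15)
replace slot 1: 2·(5+15) − 5 = 35 → (35,5,15)

35,5,15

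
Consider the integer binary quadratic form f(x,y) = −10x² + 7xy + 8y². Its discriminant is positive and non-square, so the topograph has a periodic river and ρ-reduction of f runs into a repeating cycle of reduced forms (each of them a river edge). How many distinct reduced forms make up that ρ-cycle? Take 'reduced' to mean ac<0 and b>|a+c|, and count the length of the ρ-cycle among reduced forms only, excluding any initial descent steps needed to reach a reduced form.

D = 369, ⌊√D⌋ = 19
river: ρ → (8,9,-9)
river: ρ → (-9,9,8)
river: ρ → (8,7,-10)
river: ρ → (-10,13,5)
river: ρ → (5,17,-4)
river: ρ → (-4,15,9)
river: ρ → (9,3,-10)
river: ρ → (-10,17,2)
river: ρ → (2,19,-1)
river: ρ → (-1,19,2)
river: ρ → (2,17,-10)
river: ρ → (-10,3,9)
river: ρ → (9,15,-4)
river: ρ → (-4,17,5)
river: ρ → (5,13,-10)
river: ρ → (-10,7,8)
ρ-cycle length = 16 (tail of 0 descent steps not counted)

16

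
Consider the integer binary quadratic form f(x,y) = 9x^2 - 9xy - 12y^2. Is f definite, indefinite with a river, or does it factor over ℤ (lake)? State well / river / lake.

D = b²−4ac = (-9)² − 4·9·(-12) = 513
D > 0 non-square ⇒ indefinite ⇒ periodic river

river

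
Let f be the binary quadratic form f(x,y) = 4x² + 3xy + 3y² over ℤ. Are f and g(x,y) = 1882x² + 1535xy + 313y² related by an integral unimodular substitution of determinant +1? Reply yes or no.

D₁ = -39, D₂ = -39
f: flip: (4,3,3)→(3,-3,4)
f: translate: b→3 (≡-3 mod 6), so (3,-3,4)→(3,3,4)
f: reduced (well bottom): (3,3,4) with a≤c, −a<b≤a
g: flip: (1882,1535,313)→(313,-1535,1882)
g: translate: b→-283 (≡-1535 mod 626), so (313,-1535,1882)→(313,-283,64)
g: flip: (313,-283,64)→(64,283,313)
g: translate: b→27 (≡283 mod 128), so (64,283,313)→(64,27,3)
g: flip: (64,27,3)→(3,-27,64)
g: translate: b→3 (≡-27 mod 6), so (3,-27,64)→(3,3,4)
g: reduced (well bottom): (3,3,4) with a≤c, −a<b≤a
reduced forms (3, 3, 4) vs (3, 3, 4) ⇒ equivalent

yes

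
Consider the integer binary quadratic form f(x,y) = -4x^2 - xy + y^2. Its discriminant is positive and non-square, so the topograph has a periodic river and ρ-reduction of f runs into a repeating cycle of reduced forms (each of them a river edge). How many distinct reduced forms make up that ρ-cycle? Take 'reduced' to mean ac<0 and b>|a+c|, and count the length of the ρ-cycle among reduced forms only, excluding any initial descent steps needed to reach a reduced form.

D = 17, ⌊√D⌋ = 4
descent: ρ → (1,3,-2)  [lands on river]
river: ρ → (-2,1,2)
river: ρ → (2,3,-1)
river: ρ → (-1,3,2)
river: ρ → (2,1,-2)
river: ρ → (-2,3,1)
ρ-cycle length = 6 (tail of 1 descent step not counted)

6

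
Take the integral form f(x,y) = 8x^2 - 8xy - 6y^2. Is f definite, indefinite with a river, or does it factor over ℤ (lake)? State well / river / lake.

D = b²−4ac = (-8)² − 4·8·(-6) = 256
D = 16² is a perfect square ⇒ form factors over ℤ ⇒ lakes

lake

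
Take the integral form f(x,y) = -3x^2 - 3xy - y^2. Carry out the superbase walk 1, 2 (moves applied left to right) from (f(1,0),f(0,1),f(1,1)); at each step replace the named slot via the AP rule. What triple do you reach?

start (-3,-1,-7) = (f(1,0),f(0,1),f(1,1))
replace slot 1: 2·((-1)+(-7)) − (-3) = -13 → (-13,-1,-7)
replace slot 2: 2·((-13)+(-7)) − (-1) = -39 → (-13,-39,-7)

-13,-39,-7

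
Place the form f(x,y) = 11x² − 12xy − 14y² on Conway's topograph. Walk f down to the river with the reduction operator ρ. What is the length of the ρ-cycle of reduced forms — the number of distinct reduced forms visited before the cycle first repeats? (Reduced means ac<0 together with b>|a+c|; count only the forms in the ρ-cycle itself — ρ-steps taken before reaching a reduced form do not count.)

D = 760, ⌊√D⌋ = 27
descent: ρ → (-14,12,11)  [lands on river]
river: ρ → (11,10,-15)
river: ρ → (-15,20,6)
river: ρ → (6,16,-21)
river: ρ → (-21,26,1)
river: ρ → (1,26,-21)
river: ρ → (-21,16,6)
river: ρ → (6,20,-15)
river: ρ → (-15,10,11)
river: ρ → (11,12,-14)
river: ρ → (-14,16,9)
river: ρ → (9,20,-10)
river: ρ → (-10,20,9)
river: ρ → (9,16,-14)
ρ-cycle length = 14 (tail of 1 descent step not counted)

14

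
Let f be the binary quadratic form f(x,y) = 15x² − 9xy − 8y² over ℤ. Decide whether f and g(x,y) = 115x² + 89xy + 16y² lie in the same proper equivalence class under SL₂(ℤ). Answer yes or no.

D₁ = 561, D₂ = 561
river cycle of f (length 10): (-8, 9, 15), (15, 21, -2), (-2, 23, 4), (4, 17, -17), (-17, 17, 4), (4, 23, -2), (-2, 21, 15), (15, 9, -8), (-8, 23, 1), (1, 23, -8)
river cycle of g (length 10): (-8, 9, 15), (15, 21, -2), (-2, 23, 4), (4, 17, -17), (-17, 17, 4), (4, 23, -2), (-2, 21, 15), (15, 9, -8), (-8, 23, 1), (1, 23, -8)
cycles coincide ⇒ equivalent

yes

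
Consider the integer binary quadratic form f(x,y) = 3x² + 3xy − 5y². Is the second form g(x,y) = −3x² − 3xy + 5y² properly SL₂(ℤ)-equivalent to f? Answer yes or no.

D₁ = 69, D₂ = 69
river cycle of f (length 4): (-5, 7, 1), (1, 7, -5), (-5, 3, 3), (3, 3, -5)
river cycle of g (length 4): (5, 3, -3), (-3, 3, 5), (5, 7, -1), (-1, 7, 5)
cycles differ ⇒ inequivalent

no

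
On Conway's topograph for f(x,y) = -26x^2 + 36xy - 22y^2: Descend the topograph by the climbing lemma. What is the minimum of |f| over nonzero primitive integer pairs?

translate: b→16 (≡-36 mod 52), so (26,-36,22)→(26,16,12)
flip: (26,16,12)→(12,-16,26)
translate: b→8 (≡-16 mod 24), so (12,-16,26)→(12,8,22)
reduced (well bottom): (12,8,22) with a≤c, −a<b≤a
well minimum |f| = |-12| = 12 (negative-definite)

12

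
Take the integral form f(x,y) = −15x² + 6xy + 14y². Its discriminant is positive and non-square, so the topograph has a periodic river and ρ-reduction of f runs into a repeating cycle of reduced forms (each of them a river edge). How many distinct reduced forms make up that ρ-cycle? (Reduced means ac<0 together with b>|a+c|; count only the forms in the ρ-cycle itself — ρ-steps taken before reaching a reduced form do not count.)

D = 876, ⌊√D⌋ = 29
river: ρ → (14,22,-7)
river: ρ → (-7,20,17)
river: ρ → (17,14,-10)
river: ρ → (-10,26,5)
river: ρ → (5,24,-15)
river: ρ → (-15,6,14)
ρ-cycle length = 6 (tail of 0 descent steps not counted)

6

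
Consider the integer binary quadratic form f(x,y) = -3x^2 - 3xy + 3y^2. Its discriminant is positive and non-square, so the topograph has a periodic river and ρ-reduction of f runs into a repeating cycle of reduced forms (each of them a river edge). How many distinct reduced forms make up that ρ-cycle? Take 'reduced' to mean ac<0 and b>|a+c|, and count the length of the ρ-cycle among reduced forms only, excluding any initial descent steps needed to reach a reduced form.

D = 45, ⌊√D⌋ = 6
descent: ρ → (3,3,-3)  [lands on river]
river: ρ → (-3,3,3)
ρ-cycle length = 2 (tail of 1 descent step not counted)

2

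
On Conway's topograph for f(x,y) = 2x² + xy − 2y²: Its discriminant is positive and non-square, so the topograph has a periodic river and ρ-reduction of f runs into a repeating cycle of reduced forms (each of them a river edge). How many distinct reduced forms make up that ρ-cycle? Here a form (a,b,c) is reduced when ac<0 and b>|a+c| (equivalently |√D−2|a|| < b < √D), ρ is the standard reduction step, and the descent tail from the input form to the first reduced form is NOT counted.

D = 17, ⌊√D⌋ = 4
river: ρ → (-2,3,1)
river: ρ → (1,3,-2)
river: ρ → (-2,1,2)
river: ρ → (2,3,-1)
river: ρ → (-1,3,2)
river: ρ → (2,1,-2)
ρ-cycle length = 6 (tail of 0 descent steps not counted)

6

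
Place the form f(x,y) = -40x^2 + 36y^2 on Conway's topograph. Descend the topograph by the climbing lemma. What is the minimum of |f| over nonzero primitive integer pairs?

descent: ρ → (36,72,-4)  [lands on river]
river: ρ → (-4,72,36)
closes: descent 1, river 2
min |a| on river = 4

4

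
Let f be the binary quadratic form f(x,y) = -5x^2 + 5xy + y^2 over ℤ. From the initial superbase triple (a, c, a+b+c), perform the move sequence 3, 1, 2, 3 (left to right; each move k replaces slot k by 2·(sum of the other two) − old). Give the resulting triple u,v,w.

start (-5,1,1) = (f(1,0),f(0,1),f(1,1))
replace slot 3: 2·((-5)+1) − 1 = -9 → (-5,1,-9)
replace slot 1: 2·(1+(-9)) − (-5) = -11 → (-11,1,-9)
replace slot 2: 2·((-11)+(-9)) − 1 = -41 → (-11,-41,-9)
replace slot 3: 2·((-11)+(-41)) − (-9) = -95 → (-11,-41,-95)

-11,-41,-95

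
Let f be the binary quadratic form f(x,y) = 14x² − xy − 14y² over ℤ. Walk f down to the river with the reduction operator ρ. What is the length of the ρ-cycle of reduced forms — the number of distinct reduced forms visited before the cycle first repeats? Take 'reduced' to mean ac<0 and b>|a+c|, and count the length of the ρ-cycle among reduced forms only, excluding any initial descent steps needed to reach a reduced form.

D = 785, ⌊√D⌋ = 28
descent: ρ → (-14,1,14)  [lands on river]
river: ρ → (14,27,-1)
river: ρ → (-1,27,14)
river: ρ → (14,1,-14)
river: ρ → (-14,27,1)
river: ρ → (1,27,-14)
ρ-cycle length = 6 (tail of 1 descent step not counted)

6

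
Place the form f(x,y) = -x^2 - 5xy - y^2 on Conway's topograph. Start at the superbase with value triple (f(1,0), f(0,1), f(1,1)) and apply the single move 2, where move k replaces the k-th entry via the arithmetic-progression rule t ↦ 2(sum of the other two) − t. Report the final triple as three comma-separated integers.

start (-1,-1,-7) = (f(1,0),f(0,1),f(1,1))
replace slot 2: 2·((-1)+(-7)) − (-1) = -15 → (-1,-15,-7)

-1,-15,-7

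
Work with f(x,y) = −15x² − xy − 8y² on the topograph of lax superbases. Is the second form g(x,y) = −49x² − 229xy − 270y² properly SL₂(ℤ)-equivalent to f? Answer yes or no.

D₁ = -479, D₂ = -479
f is negative-definite; reduce −f:
−f: flip: (15,1,8)→(8,-1,15)
−f: reduced (well bottom): (8,-1,15) with a≤c, −a<b≤a
flip sign back: reduced form of f is (-8,1,-15)
g is negative-definite; reduce −g:
−g: translate: b→33 (≡229 mod 98), so (49,229,270)→(49,33,8)
−g: flip: (49,33,8)→(8,-33,49)
−g: translate: b→-1 (≡-33 mod 16), so (8,-33,49)→(8,-1,15)
−g: reduced (well bottom): (8,-1,15) with a≤c, −a<b≤a
flip sign back: reduced form of g is (-8,1,-15)
reduced forms (-8, 1, -15) vs (-8, 1, -15) ⇒ equivalent

yes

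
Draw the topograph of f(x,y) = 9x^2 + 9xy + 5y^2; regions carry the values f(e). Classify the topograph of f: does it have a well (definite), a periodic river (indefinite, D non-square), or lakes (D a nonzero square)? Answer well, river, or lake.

D = b²−4ac = 9² − 4·9·5 = -99
D < 0 ⇒ definite ⇒ every region one sign ⇒ single well

well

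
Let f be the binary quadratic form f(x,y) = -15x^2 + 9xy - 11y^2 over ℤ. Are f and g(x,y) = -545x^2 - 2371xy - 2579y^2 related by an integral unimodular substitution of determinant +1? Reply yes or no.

D₁ = -579, D₂ = -579
f is negative-definite; reduce −f:
−f: flip: (15,-9,11)→(11,9,15)
−f: reduced (well bottom): (11,9,15) with a≤c, −a<b≤a
flip sign back: reduced form of f is (-11,-9,-15)
g is negative-definite; reduce −g:
−g: translate: b→191 (≡2371 mod 1090), so (545,2371,2579)→(545,191,17)
−g: flip: (545,191,17)→(17,-191,545)
−g: translate: b→13 (≡-191 mod 34), so (17,-191,545)→(17,13,11)
−g: flip: (17,13,11)→(11,-13,17)
−g: translate: b→9 (≡-13 mod 22), so (11,-13,17)→(11,9,15)
−g: reduced (well bottom): (11,9,15) with a≤c, −a<b≤a
flip sign back: reduced form of g is (-11,-9,-15)
reduced forms (-11, -9, -15) vs (-11, -9, -15) ⇒ equivalent

yes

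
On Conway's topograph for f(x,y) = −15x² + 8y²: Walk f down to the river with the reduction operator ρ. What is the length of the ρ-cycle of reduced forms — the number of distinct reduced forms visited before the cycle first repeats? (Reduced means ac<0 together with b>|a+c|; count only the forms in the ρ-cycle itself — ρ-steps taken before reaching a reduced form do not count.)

D = 480, ⌊√D⌋ = 21
descent: ρ → (8,16,-7)  [lands on river]
river: ρ → (-7,12,12)
river: ρ → (12,12,-7)
river: ρ → (-7,16,8)
ρ-cycle length = 4 (tail of 1 descent step not counted)

4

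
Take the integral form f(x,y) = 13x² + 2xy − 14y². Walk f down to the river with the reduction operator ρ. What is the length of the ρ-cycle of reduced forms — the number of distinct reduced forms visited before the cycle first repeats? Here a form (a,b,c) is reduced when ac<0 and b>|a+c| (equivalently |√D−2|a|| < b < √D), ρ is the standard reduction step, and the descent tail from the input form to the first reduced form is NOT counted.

D = 732, ⌊√D⌋ = 27
river: ρ → (-14,26,1)
river: ρ → (1,26,-14)
river: ρ → (-14,2,13)
river: ρ → (13,24,-3)
river: ρ → (-3,24,13)
river: ρ → (13,2,-14)
ρ-cycle length = 6 (tail of 0 descent steps not counted)

6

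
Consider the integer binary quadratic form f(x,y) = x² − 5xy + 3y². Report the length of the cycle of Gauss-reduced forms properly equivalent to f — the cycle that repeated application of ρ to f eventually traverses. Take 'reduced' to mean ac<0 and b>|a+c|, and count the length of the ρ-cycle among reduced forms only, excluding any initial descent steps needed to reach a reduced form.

D = 13, ⌊√D⌋ = 3
descent: ρ → (3,-1,-1)
descent: ρ → (-1,3,1)  [lands on river]
river: ρ → (1,3,-1)
ρ-cycle length = 2 (tail of 2 descent steps not counted)

2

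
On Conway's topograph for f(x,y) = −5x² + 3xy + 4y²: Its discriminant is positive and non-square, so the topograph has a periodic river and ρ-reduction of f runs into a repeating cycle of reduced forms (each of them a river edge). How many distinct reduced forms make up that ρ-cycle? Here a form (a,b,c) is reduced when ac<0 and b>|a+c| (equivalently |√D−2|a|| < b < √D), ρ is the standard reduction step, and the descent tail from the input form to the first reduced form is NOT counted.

D = 89, ⌊√D⌋ = 9
river: ρ → (4,5,-4)
river: ρ → (-4,3,5)
river: ρ → (5,7,-2)
river: ρ → (-2,9,1)
river: ρ → (1,9,-2)
river: ρ → (-2,7,5)
river: ρ → (5,3,-4)
river: ρ → (-4,5,4)
river: ρ → (4,3,-5)
river: ρ → (-5,7,2)
river: ρ → (2,9,-1)
river: ρ → (-1,9,2)
river: ρ → (2,7,-5)
river: ρ → (-5,3,4)
ρ-cycle length = 14 (tail of 0 descent steps not counted)

14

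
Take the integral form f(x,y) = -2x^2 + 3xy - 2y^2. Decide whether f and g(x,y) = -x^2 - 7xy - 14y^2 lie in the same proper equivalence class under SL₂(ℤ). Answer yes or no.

D₁ = -7, D₂ = -7
f is negative-definite; reduce −f:
−f: translate: b→1 (≡-3 mod 4), so (2,-3,2)→(2,1,1)
−f: flip: (2,1,1)→(1,-1,2)
−f: translate: b→1 (≡-1 mod 2), so (1,-1,2)→(1,1,2)
−f: reduced (well bottom): (1,1,2) with a≤c, −a<b≤a
flip sign back: reduced form of f is (-1,-1,-2)
g is negative-definite; reduce −g:
−g: translate: b→1 (≡7 mod 2), so (1,7,14)→(1,1,2)
−g: reduced (well bottom): (1,1,2) with a≤c, −a<b≤a
flip sign back: reduced form of g is (-1,-1,-2)
reduced forms (-1, -1, -2) vs (-1, -1, -2) ⇒ equivalent

yes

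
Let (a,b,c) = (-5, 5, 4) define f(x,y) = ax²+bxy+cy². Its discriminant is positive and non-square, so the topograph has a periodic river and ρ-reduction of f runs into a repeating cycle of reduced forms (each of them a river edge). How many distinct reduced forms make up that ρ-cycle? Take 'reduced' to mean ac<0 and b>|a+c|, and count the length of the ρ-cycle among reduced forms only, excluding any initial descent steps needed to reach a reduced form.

D = 105, ⌊√D⌋ = 10
river: ρ → (4,3,-6)
river: ρ → (-6,9,1)
river: ρ → (1,9,-6)
river: ρ → (-6,3,4)
river: ρ → (4,5,-5)
river: ρ → (-5,5,4)
ρ-cycle length = 6 (tail of 0 descent steps not counted)

6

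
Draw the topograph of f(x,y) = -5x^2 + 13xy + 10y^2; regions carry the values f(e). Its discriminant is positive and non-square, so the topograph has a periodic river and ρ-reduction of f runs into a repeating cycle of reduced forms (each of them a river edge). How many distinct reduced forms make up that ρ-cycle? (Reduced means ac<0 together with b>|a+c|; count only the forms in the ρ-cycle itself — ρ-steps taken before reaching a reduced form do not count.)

D = 369, ⌊√D⌋ = 19
river: ρ → (10,7,-8)
river: ρ → (-8,9,9)
river: ρ → (9,9,-8)
river: ρ → (-8,7,10)
river: ρ → (10,13,-5)
river: ρ → (-5,17,4)
river: ρ → (4,15,-9)
river: ρ → (-9,3,10)
river: ρ → (10,17,-2)
river: ρ → (-2,19,1)
river: ρ → (1,19,-2)
river: ρ → (-2,17,10)
river: ρ → (10,3,-9)
river: ρ → (-9,15,4)
river: ρ → (4,17,-5)
river: ρ → (-5,13,10)
ρ-cycle length = 16 (tail of 0 descent steps not counted)

16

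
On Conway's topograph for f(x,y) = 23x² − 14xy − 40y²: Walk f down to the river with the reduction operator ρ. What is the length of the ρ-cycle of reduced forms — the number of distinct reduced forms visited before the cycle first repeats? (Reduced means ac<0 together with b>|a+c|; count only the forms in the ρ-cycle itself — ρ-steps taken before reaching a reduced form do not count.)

D = 3876, ⌊√D⌋ = 62
descent: ρ → (-40,14,23)
descent: ρ → (23,32,-31)  [lands on river]
river: ρ → (-31,30,24)
river: ρ → (24,18,-37)
river: ρ → (-37,56,5)
river: ρ → (5,54,-48)
river: ρ → (-48,42,11)
river: ρ → (11,46,-40)
river: ρ → (-40,34,17)
river: ρ → (17,34,-40)
river: ρ → (-40,46,11)
river: ρ → (11,42,-48)
river: ρ → (-48,54,5)
river: ρ → (5,56,-37)
river: ρ → (-37,18,24)
river: ρ → (24,30,-31)
river: ρ → (-31,32,23)
river: ρ → (23,60,-3)
river: ρ → (-3,60,23)
ρ-cycle length = 18 (tail of 2 descent steps not counted)

18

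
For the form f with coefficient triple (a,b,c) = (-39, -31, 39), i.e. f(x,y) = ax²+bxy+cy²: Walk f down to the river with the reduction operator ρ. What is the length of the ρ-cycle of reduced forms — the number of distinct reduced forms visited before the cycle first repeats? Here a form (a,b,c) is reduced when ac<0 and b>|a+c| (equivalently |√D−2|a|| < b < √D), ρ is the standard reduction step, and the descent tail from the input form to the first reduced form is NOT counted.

D = 7045, ⌊√D⌋ = 83
descent: ρ → (39,31,-39)  [lands on river]
river: ρ → (-39,47,31)
river: ρ → (31,77,-9)
river: ρ → (-9,67,71)
river: ρ → (71,75,-5)
river: ρ → (-5,75,71)
river: ρ → (71,67,-9)
river: ρ → (-9,77,31)
river: ρ → (31,47,-39)
river: ρ → (-39,31,39)
river: ρ → (39,47,-31)
river: ρ → (-31,77,9)
river: ρ → (9,67,-71)
river: ρ → (-71,75,5)
river: ρ → (5,75,-71)
river: ρ → (-71,67,9)
river: ρ → (9,77,-31)
river: ρ → (-31,47,39)
ρ-cycle length = 18 (tail of 1 descent step not counted)

18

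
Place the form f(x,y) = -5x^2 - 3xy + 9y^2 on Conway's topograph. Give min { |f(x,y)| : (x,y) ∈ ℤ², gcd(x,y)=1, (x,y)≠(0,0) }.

descent: ρ → (9,3,-5)
descent: ρ → (-5,7,7)  [lands on river]
river: ρ → (7,7,-5)
river: ρ → (-5,13,1)
river: ρ → (1,13,-5)
closes: descent 2, river 4
min |a| on river = 1

1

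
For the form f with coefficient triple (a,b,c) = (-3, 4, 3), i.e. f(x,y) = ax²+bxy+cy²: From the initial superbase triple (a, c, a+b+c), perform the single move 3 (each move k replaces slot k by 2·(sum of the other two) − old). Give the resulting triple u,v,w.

start (-3,3,4) = (f(1,0),f(0,1),f(1,1))
replace slot 3: 2·((-3)+3) − 4 = -4 → (-3,3,-4)

-3,3,-4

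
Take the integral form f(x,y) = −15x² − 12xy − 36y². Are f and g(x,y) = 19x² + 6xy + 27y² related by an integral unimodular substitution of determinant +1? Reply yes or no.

D₁ = -2016, D₂ = -2016
f is negative-definite; reduce −f:
−f: reduced (well bottom): (15,12,36) with a≤c, −a<b≤a
flip sign back: reduced form of f is (-15,-12,-36)
g: reduced (well bottom): (19,6,27) with a≤c, −a<b≤a
reduced forms (-15, -12, -36) vs (19, 6, 27) ⇒ inequivalent

no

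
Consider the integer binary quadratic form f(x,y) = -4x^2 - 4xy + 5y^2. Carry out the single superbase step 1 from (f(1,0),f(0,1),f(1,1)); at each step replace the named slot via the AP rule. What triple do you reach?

start (-4,5,-3) = (f(1,0),f(0,1),f(1,1))
replace slot 1: 2·(5+(-3)) − (-4) = 8 → (8,5,-3)

8,5,-3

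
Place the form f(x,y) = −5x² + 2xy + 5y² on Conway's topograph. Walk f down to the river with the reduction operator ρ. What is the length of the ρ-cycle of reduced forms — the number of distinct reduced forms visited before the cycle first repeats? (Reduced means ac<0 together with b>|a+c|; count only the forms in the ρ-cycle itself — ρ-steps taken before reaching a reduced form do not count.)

D = 104, ⌊√D⌋ = 10
river: ρ → (5,8,-2)
river: ρ → (-2,8,5)
river: ρ → (5,2,-5)
river: ρ → (-5,8,2)
river: ρ → (2,8,-5)
river: ρ → (-5,2,5)
ρ-cycle length = 6 (tail of 0 descent steps not counted)

6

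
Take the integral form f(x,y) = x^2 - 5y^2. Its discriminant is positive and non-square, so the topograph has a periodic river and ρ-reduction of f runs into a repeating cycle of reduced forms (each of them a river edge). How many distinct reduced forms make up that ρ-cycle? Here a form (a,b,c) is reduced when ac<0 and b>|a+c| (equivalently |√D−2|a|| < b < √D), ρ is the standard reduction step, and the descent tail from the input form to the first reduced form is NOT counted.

D = 20, ⌊√D⌋ = 4
descent: ρ → (-5,0,1)
descent: ρ → (1,4,-1)  [lands on river]
river: ρ → (-1,4,1)
ρ-cycle length = 2 (tail of 2 descent steps not counted)

2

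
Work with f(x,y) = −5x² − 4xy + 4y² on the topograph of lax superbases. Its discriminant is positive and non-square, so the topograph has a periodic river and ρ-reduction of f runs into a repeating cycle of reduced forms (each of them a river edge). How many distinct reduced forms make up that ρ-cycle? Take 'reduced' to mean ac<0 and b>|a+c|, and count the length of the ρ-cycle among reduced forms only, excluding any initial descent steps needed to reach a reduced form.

D = 96, ⌊√D⌋ = 9
descent: ρ → (4,4,-5)  [lands on river]
river: ρ → (-5,6,3)
river: ρ → (3,6,-5)
river: ρ → (-5,4,4)
ρ-cycle length = 4 (tail of 1 descent step not counted)

4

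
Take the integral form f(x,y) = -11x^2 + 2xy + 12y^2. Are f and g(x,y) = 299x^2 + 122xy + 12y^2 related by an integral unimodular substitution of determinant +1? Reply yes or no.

D₁ = 532, D₂ = 532
river cycle of f (length 16): (12, 22, -1), (-1, 22, 12), (12, 2, -11), (-11, 20, 3), (3, 22, -4), (-4, 18, 13), (13, 8, -9), (-9, 10, 12), (12, 14, -7), (-7, 14, 12), … (6 more)
river cycle of g (length 16): (12, 22, -1), (-1, 22, 12), (12, 2, -11), (-11, 20, 3), (3, 22, -4), (-4, 18, 13), (13, 8, -9), (-9, 10, 12), (12, 14, -7), (-7, 14, 12), … (6 more)
cycles coincide ⇒ equivalent

yes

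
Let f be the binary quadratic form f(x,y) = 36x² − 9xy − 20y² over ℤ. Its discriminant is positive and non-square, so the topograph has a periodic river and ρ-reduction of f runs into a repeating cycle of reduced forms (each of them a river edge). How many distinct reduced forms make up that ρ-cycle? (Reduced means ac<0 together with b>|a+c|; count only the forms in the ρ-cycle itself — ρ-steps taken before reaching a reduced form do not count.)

D = 2961, ⌊√D⌋ = 54
descent: ρ → (-20,49,7)  [lands on river]
river: ρ → (7,49,-20)
river: ρ → (-20,31,25)
river: ρ → (25,19,-26)
river: ρ → (-26,33,18)
river: ρ → (18,39,-20)
river: ρ → (-20,41,16)
river: ρ → (16,23,-38)
river: ρ → (-38,53,1)
river: ρ → (1,53,-38)
river: ρ → (-38,23,16)
river: ρ → (16,41,-20)
river: ρ → (-20,39,18)
river: ρ → (18,33,-26)
river: ρ → (-26,19,25)
river: ρ → (25,31,-20)
ρ-cycle length = 16 (tail of 1 descent step not counted)

16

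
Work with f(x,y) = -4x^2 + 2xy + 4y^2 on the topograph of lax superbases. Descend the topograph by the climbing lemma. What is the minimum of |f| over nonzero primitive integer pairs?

river: ρ → (4,6,-2)
river: ρ → (-2,6,4)
river: ρ → (4,2,-4)
river: ρ → (-4,6,2)
river: ρ → (2,6,-4)
river: ρ → (-4,2,4)
closes: descent 0, river 6
min |a| on river = 2

2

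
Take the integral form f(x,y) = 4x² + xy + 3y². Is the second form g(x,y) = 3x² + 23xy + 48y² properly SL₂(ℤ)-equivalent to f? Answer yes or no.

D₁ = -47, D₂ = -47
f: flip: (4,1,3)→(3,-1,4)
f: reduced (well bottom): (3,-1,4) with a≤c, −a<b≤a
g: translate: b→-1 (≡23 mod 6), so (3,23,48)→(3,-1,4)
g: reduced (well bottom): (3,-1,4) with a≤c, −a<b≤a
reduced forms (3, -1, 4) vs (3, -1, 4) ⇒ equivalent

yes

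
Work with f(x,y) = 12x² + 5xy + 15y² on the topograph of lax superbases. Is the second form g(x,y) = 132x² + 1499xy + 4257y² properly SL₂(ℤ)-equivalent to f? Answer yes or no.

D₁ = -695, D₂ = -695
f: reduced (well bottom): (12,5,15) with a≤c, −a<b≤a
g: translate: b→-85 (≡1499 mod 264), so (132,1499,4257)→(132,-85,15)
g: flip: (132,-85,15)→(15,85,132)
g: translate: b→-5 (≡85 mod 30), so (15,85,132)→(15,-5,12)
g: flip: (15,-5,12)→(12,5,15)
g: reduced (well bottom): (12,5,15) with a≤c, −a<b≤a
reduced forms (12, 5, 15) vs (12, 5, 15) ⇒ equivalent

yes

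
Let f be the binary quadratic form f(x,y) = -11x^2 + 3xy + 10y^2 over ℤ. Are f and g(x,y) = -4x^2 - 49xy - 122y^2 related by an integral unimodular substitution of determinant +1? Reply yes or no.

D₁ = 449, D₂ = 449
river cycle of f (length 38): (10, 17, -4), (-4, 15, 14), (14, 13, -5), (-5, 17, 8), (8, 15, -7), (-7, 13, 10), (10, 7, -10), (-10, 13, 7), (7, 15, -8), (-8, 17, 5), … (28 more)
river cycle of g (length 38): (-4, 15, 14), (14, 13, -5), (-5, 17, 8), (8, 15, -7), (-7, 13, 10), (10, 7, -10), (-10, 13, 7), (7, 15, -8), (-8, 17, 5), (5, 13, -14), … (28 more)
cycles coincide ⇒ equivalent

yes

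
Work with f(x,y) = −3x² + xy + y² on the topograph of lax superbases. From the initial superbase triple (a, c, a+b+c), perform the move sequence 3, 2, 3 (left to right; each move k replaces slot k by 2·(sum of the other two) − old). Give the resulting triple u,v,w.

start (-3,1,-1) = (f(1,0),f(0,1),f(1,1))
replace slot 3: 2·((-3)+1) − (-1) = -3 → (-3,1,-3)
replace slot 2: 2·((-3)+(-3)) − 1 = -13 → (-3,-13,-3)
replace slot 3: 2·((-3)+(-13)) − (-3) = -29 → (-3,-13,-29)

-3,-13,-29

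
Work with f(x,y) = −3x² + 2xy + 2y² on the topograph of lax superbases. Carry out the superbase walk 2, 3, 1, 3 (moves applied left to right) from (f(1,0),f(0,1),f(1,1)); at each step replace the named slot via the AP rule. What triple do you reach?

start (-3,2,1) = (f(1,0),f(0,1),f(1,1))
replace slot 2: 2·((-3)+1) − 2 = -6 → (-3,-6,1)
replace slot 3: 2·((-3)+(-6)) − 1 = -19 → (-3,-6,-19)
replace slot 1: 2·((-6)+(-19)) − (-3) = -47 → (-47,-6,-19)
replace slot 3: 2·((-47)+(-6)) − (-19) = -87 → (-47,-6,-87)

-47,-6,-87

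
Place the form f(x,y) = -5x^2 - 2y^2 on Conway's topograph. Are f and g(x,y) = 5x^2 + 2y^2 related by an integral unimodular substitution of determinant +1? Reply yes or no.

D₁ = -40, D₂ = -40
f is negative-definite; reduce −f:
−f: flip: (5,0,2)→(2,0,5)
−f: reduced (well bottom): (2,0,5) with a≤c, −a<b≤a
flip sign back: reduced form of f is (-2,0,-5)
g: flip: (5,0,2)→(2,0,5)
g: reduced (well bottom): (2,0,5) with a≤c, −a<b≤a
reduced forms (-2, 0, -5) vs (2, 0, 5) ⇒ inequivalent

no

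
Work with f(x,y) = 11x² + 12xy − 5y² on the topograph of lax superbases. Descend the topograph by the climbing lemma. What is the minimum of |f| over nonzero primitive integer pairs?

river: ρ → (-5,18,2)
river: ρ → (2,18,-5)
river: ρ → (-5,12,11)
river: ρ → (11,10,-6)
river: ρ → (-6,14,7)
river: ρ → (7,14,-6)
river: ρ → (-6,10,11)
river: ρ → (11,12,-5)
closes: descent 0, river 8
min |a| on river = 2

2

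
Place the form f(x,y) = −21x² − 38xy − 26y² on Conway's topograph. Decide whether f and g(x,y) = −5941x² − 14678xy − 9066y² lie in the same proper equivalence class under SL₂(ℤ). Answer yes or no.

D₁ = -740, D₂ = -740
f is negative-definite; reduce −f:
−f: translate: b→-4 (≡38 mod 42), so (21,38,26)→(21,-4,9)
−f: flip: (21,-4,9)→(9,4,21)
−f: reduced (well bottom): (9,4,21) with a≤c, −a<b≤a
flip sign back: reduced form of f is (-9,-4,-21)
g is negative-definite; reduce −g:
−g: translate: b→2796 (≡14678 mod 11882), so (5941,14678,9066)→(5941,2796,329)
−g: flip: (5941,2796,329)→(329,-2796,5941)
−g: translate: b→-164 (≡-2796 mod 658), so (329,-2796,5941)→(329,-164,21)
−g: flip: (329,-164,21)→(21,164,329)
−g: translate: b→-4 (≡164 mod 42), so (21,164,329)→(21,-4,9)
−g: flip: (21,-4,9)→(9,4,21)
−g: reduced (well bottom): (9,4,21) with a≤c, −a<b≤a
flip sign back: reduced form of g is (-9,-4,-21)
reduced forms (-9, -4, -21) vs (-9, -4, -21) ⇒ equivalent

yes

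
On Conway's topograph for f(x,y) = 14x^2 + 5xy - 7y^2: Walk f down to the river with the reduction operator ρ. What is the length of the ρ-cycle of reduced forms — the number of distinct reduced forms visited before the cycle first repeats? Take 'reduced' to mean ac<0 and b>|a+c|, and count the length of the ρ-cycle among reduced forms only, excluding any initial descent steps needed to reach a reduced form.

D = 417, ⌊√D⌋ = 20
descent: ρ → (-7,9,12)  [lands on river]
river: ρ → (12,15,-4)
river: ρ → (-4,17,8)
river: ρ → (8,15,-6)
river: ρ → (-6,9,14)
river: ρ → (14,19,-1)
river: ρ → (-1,19,14)
river: ρ → (14,9,-6)
river: ρ → (-6,15,8)
river: ρ → (8,17,-4)
river: ρ → (-4,15,12)
river: ρ → (12,9,-7)
river: ρ → (-7,19,2)
river: ρ → (2,17,-16)
river: ρ → (-16,15,3)
river: ρ → (3,15,-16)
river: ρ → (-16,17,2)
river: ρ → (2,19,-7)
ρ-cycle length = 18 (tail of 1 descent step not counted)

18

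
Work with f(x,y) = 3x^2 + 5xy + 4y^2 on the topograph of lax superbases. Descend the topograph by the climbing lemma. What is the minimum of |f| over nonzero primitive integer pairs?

translate: b→-1 (≡5 mod 6), so (3,5,4)→(3,-1,2)
flip: (3,-1,2)→(2,1,3)
reduced (well bottom): (2,1,3) with a≤c, −a<b≤a
well minimum = a = 2

2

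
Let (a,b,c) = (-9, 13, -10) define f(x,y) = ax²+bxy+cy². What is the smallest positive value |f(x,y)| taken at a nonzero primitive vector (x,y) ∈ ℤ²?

translate: b→5 (≡-13 mod 18), so (9,-13,10)→(9,5,6)
flip: (9,5,6)→(6,-5,9)
reduced (well bottom): (6,-5,9) with a≤c, −a<b≤a
well minimum |f| = |-6| = 6 (negative-definite)

6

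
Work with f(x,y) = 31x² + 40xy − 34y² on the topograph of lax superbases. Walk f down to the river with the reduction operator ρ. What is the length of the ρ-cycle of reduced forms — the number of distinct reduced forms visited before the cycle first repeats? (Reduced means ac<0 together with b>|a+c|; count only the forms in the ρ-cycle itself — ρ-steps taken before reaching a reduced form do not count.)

D = 5816, ⌊√D⌋ = 76
river: ρ → (-34,28,37)
river: ρ → (37,46,-25)
river: ρ → (-25,54,29)
river: ρ → (29,62,-17)
river: ρ → (-17,74,5)
river: ρ → (5,76,-2)
river: ρ → (-2,76,5)
river: ρ → (5,74,-17)
river: ρ → (-17,62,29)
river: ρ → (29,54,-25)
river: ρ → (-25,46,37)
river: ρ → (37,28,-34)
river: ρ → (-34,40,31)
river: ρ → (31,22,-43)
river: ρ → (-43,64,10)
river: ρ → (10,76,-1)
river: ρ → (-1,76,10)
river: ρ → (10,64,-43)
river: ρ → (-43,22,31)
river: ρ → (31,40,-34)
ρ-cycle length = 20 (tail of 0 descent steps not counted)

20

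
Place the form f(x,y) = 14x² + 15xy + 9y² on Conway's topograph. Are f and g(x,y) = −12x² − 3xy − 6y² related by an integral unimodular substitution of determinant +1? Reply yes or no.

D₁ = -279, D₂ = -279
f: translate: b→-13 (≡15 mod 28), so (14,15,9)→(14,-13,8)
f: flip: (14,-13,8)→(8,13,14)
f: translate: b→-3 (≡13 mod 16), so (8,13,14)→(8,-3,9)
f: reduced (well bottom): (8,-3,9) with a≤c, −a<b≤a
g is negative-definite; reduce −g:
−g: flip: (12,3,6)→(6,-3,12)
−g: reduced (well bottom): (6,-3,12) with a≤c, −a<b≤a
flip sign back: reduced form of g is (-6,3,-12)
reduced forms (8, -3, 9) vs (-6, 3, -12) ⇒ inequivalent

no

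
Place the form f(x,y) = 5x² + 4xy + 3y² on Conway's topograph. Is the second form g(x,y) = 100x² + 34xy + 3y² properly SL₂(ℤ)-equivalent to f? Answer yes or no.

D₁ = -44, D₂ = -44
f: flip: (5,4,3)→(3,-4,5)
f: translate: b→2 (≡-4 mod 6), so (3,-4,5)→(3,2,4)
f: reduced (well bottom): (3,2,4) with a≤c, −a<b≤a
g: flip: (100,34,3)→(3,-34,100)
g: translate: b→2 (≡-34 mod 6), so (3,-34,100)→(3,2,4)
g: reduced (well bottom): (3,2,4) with a≤c, −a<b≤a
reduced forms (3, 2, 4) vs (3, 2, 4) ⇒ equivalent

yes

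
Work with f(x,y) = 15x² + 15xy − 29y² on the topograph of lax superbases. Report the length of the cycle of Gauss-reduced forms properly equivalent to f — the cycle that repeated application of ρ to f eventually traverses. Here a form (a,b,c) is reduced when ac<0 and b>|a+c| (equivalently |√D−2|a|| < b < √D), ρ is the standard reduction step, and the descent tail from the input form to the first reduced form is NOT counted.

D = 1965, ⌊√D⌋ = 44
river: ρ → (-29,43,1)
river: ρ → (1,43,-29)
river: ρ → (-29,15,15)
river: ρ → (15,15,-29)
ρ-cycle length = 4 (tail of 0 descent steps not counted)

4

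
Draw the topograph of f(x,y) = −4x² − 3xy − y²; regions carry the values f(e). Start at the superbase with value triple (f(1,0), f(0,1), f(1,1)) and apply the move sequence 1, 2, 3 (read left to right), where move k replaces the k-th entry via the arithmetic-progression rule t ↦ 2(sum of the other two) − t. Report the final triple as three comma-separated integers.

start (-4,-1,-8) = (f(1,0),f(0,1),f(1,1))
replace slot 1: 2·((-1)+(-8)) − (-4) = -14 → (-14,-1,-8)
replace slot 2: 2·((-14)+(-8)) − (-1) = -43 → (-14,-43,-8)
replace slot 3: 2·((-14)+(-43)) − (-8) = -106 → (-14,-43,-106)

-14,-43,-106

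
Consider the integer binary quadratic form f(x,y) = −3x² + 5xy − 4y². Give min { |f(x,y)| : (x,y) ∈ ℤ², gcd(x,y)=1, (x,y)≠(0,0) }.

translate: b→1 (≡-5 mod 6), so (3,-5,4)→(3,1,2)
flip: (3,1,2)→(2,-1,3)
reduced (well bottom): (2,-1,3) with a≤c, −a<b≤a
well minimum |f| = |-2| = 2 (negative-definite)

2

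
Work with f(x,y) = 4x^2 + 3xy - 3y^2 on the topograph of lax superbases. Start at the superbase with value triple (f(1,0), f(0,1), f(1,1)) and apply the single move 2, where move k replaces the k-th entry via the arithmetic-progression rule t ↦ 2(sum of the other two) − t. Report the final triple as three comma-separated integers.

start (4,-3,4) = (f(1,0),f(0,1),f(1,1))
replace slot 2: 2·(4+4) − (-3) = 19 → (4,19,4)

4,19,4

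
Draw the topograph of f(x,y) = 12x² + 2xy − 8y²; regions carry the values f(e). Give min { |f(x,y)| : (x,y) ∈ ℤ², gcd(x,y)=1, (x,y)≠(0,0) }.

descent: ρ → (-8,14,6)  [lands on river]
river: ρ → (6,10,-12)
river: ρ → (-12,14,4)
river: ρ → (4,18,-4)
river: ρ → (-4,14,12)
river: ρ → (12,10,-6)
river: ρ → (-6,14,8)
river: ρ → (8,18,-2)
river: ρ → (-2,18,8)
river: ρ → (8,14,-6)
river: ρ → (-6,10,12)
river: ρ → (12,14,-4)
river: ρ → (-4,18,4)
river: ρ → (4,14,-12)
river: ρ → (-12,10,6)
river: ρ → (6,14,-8)
river: ρ → (-8,18,2)
river: ρ → (2,18,-8)
closes: descent 1, river 18
min |a| on river = 2

2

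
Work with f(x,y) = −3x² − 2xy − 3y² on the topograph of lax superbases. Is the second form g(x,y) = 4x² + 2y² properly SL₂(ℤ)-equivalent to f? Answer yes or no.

D₁ = -32, D₂ = -32
f is negative-definite; reduce −f:
−f: reduced (well bottom): (3,2,3) with a≤c, −a<b≤a
flip sign back: reduced form of f is (-3,-2,-3)
g: flip: (4,0,2)→(2,0,4)
g: reduced (well bottom): (2,0,4) with a≤c, −a<b≤a
reduced forms (-3, -2, -3) vs (2, 0, 4) ⇒ inequivalent

no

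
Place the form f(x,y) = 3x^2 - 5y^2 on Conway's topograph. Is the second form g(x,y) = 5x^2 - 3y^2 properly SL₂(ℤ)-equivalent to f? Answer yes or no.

D₁ = 60, D₂ = 60
river cycle of f (length 2): (3, 6, -2), (-2, 6, 3)
river cycle of g (length 2): (-3, 6, 2), (2, 6, -3)
cycles differ ⇒ inequivalent

no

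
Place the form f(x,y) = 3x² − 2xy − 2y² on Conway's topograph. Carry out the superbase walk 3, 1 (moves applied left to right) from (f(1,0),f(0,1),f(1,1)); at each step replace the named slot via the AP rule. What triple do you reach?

start (3,-2,-1) = (f(1,0),f(0,1),f(1,1))
replace slot 3: 2·(3+(-2)) − (-1) = 3 → (3,-2,3)
replace slot 1: 2·((-2)+3) − 3 = -1 → (-1,-2,3)

-1,-2,3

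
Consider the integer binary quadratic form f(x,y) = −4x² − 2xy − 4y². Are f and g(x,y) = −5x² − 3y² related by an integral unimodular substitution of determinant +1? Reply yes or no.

D₁ = -60, D₂ = -60
f is negative-definite; reduce −f:
−f: reduced (well bottom): (4,2,4) with a≤c, −a<b≤a
flip sign back: reduced form of f is (-4,-2,-4)
g is negative-definite; reduce −g:
−g: flip: (5,0,3)→(3,0,5)
−g: reduced (well bottom): (3,0,5) with a≤c, −a<b≤a
flip sign back: reduced form of g is (-3,0,-5)
reduced forms (-4, -2, -4) vs (-3, 0, -5) ⇒ inequivalent

no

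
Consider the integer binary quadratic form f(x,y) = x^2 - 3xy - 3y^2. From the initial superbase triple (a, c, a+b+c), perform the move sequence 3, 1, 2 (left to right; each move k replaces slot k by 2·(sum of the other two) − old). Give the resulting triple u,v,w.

start (1,-3,-5) = (f(1,0),f(0,1),f(1,1))
replace slot 3: 2·(1+(-3)) − (-5) = 1 → (1,-3,1)
replace slot 1: 2·((-3)+1) − 1 = -5 → (-5,-3,1)
replace slot 2: 2·((-5)+1) − (-3) = -5 → (-5,-5,1)

-5,-5,1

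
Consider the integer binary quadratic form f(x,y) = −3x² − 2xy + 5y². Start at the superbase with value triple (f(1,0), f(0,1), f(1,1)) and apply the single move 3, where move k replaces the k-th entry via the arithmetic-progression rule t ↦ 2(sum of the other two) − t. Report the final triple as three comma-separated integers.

start (-3,5,0) = (f(1,0),f(0,1),f(1,1))
replace slot 3: 2·((-3)+5) − 0 = 4 → (-3,5,4)

-3,5,4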